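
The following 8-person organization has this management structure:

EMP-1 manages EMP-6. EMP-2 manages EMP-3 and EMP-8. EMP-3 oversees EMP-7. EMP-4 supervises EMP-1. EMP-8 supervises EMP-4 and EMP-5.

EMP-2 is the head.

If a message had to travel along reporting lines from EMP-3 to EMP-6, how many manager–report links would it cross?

EMP-3 is 1 level below EMP-2, and EMP-6 is 4 levels below EMP-2 (their lowest common manager). The shortest path runs up from EMP-3 to EMP-2 and back down to EMP-6: 1 + 4 = 5 links.

5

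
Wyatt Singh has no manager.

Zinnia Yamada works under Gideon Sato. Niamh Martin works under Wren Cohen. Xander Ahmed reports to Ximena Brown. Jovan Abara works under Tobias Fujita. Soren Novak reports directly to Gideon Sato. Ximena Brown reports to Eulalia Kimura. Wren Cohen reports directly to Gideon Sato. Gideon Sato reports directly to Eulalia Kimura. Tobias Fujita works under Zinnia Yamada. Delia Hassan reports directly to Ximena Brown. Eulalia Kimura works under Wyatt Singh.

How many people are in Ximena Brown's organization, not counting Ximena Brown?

2

Ximena Brown directly manages Xander Ahmed, Delia Hassan. Xander Ahmed has no reports. Delia Hassan has no reports. So Ximena Brown's organization is 2 direct reports plus everyone under them: 1 + 1 = 2.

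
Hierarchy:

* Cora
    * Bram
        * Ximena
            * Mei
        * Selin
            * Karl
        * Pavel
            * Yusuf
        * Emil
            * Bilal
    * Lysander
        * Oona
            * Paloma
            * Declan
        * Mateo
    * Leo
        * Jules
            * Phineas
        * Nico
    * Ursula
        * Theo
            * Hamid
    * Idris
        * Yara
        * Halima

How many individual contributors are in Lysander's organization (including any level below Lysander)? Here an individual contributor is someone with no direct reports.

The people in Lysander's organization with no one reporting to them are Mateo, Declan, Paloma. That is 3.

3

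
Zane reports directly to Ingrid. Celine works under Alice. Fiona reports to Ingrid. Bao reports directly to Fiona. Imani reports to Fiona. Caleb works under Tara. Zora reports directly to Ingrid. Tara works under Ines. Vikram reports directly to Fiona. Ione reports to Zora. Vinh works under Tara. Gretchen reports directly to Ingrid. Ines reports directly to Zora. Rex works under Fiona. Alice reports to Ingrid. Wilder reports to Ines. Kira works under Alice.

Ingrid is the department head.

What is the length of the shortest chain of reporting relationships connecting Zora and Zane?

2

Zora is 1 level below Ingrid, and Zane is 1 level below Ingrid (their lowest common manager). The shortest path runs up from Zora to Ingrid and back down to Zane: 1 + 1 = 2 links.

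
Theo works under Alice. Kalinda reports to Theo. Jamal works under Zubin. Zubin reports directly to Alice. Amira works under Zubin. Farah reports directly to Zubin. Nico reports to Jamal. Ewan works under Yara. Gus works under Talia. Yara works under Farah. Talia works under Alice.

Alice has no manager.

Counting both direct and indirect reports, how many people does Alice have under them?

Alice directly manages Talia, Zubin, Theo. Under Talia: Gus (1). Under Zubin: Jamal, Nico, Farah, Yara, Ewan, Amira (6). Under Theo: Kalinda (1). So Alice's organization is 3 direct reports plus everyone under them: 2 + 7 + 2 = 11.

11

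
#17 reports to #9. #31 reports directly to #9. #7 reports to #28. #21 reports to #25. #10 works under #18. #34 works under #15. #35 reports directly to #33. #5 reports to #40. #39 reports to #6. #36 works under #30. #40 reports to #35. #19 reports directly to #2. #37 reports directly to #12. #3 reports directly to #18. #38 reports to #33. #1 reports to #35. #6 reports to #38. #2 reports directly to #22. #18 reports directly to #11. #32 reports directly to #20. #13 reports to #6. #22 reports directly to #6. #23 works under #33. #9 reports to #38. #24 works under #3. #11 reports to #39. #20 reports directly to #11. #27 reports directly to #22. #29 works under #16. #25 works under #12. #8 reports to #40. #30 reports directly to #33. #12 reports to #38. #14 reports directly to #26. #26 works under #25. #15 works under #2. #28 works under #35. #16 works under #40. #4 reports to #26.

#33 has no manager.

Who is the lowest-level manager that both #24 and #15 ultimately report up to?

#6

#24's chain of managers is #3, #18, #11, #39, #6, #38, #33. #15's chain of managers is #2, #22, #6, #38, #33. The first manager that appears in both chains is #6.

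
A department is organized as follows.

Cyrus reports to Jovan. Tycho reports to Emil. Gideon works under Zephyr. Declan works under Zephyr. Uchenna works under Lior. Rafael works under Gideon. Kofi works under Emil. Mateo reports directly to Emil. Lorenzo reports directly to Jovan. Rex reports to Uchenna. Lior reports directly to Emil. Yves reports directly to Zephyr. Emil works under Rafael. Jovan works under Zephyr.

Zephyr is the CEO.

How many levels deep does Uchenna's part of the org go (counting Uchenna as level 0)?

The longest chain under Uchenna runs Uchenna → Rex, which is 1 level below Uchenna.

1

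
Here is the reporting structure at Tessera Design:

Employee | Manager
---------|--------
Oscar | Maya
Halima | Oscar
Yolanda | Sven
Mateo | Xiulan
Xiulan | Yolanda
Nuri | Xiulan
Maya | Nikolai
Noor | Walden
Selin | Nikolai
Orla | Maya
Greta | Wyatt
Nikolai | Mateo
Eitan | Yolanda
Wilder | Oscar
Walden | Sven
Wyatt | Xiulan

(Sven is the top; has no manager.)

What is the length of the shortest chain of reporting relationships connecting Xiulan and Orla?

4

Orla is in Xiulan's organization: the chain from Orla up to Xiulan is Orla → Maya → Nikolai → Mateo → Xiulan, which is 4 links.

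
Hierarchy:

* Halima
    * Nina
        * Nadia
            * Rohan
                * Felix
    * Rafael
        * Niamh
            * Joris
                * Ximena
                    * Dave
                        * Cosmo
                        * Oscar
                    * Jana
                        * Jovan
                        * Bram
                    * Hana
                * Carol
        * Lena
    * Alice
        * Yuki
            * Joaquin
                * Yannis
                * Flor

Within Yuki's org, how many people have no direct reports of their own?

2

The people in Yuki's organization with no one reporting to them are Flor, Yannis. That is 2.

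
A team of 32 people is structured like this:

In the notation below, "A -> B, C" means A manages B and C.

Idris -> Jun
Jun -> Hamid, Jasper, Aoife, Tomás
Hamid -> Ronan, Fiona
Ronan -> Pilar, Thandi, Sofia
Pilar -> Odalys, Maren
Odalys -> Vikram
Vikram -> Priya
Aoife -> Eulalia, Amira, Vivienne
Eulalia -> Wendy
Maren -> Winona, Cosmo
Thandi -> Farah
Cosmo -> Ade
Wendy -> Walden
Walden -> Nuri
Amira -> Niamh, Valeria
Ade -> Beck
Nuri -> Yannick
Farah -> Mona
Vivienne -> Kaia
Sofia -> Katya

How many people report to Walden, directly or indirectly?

Walden directly manages Nuri. Under Nuri: Yannick (1). That's 2 in total.

2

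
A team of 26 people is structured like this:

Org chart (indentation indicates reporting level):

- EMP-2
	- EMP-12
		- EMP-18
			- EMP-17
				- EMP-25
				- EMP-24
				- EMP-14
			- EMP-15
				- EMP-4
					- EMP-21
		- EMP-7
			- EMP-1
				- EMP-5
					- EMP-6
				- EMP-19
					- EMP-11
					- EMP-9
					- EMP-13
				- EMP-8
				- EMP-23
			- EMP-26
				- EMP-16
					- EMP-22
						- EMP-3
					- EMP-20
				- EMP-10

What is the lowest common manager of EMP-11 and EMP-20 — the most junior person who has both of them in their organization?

EMP-7

EMP-11's chain of managers is EMP-19, EMP-1, EMP-7, EMP-12, EMP-2. EMP-20's chain of managers is EMP-16, EMP-26, EMP-7, EMP-12, EMP-2. The first manager that appears in both chains is EMP-7.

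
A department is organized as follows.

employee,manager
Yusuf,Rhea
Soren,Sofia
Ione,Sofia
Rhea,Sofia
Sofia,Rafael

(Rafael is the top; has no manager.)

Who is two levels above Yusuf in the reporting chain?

Yusuf reports to Rhea, and Rhea reports to Sofia. So Yusuf's skip-level manager is Sofia.

Sofia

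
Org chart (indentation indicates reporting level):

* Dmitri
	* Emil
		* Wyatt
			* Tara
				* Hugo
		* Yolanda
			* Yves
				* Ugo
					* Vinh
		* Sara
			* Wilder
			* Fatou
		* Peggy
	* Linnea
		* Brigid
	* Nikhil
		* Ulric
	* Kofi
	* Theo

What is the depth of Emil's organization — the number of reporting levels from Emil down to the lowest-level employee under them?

4

The longest chain under Emil runs Emil → Yolanda → Yves → Ugo → Vinh, which is 4 levels below Emil.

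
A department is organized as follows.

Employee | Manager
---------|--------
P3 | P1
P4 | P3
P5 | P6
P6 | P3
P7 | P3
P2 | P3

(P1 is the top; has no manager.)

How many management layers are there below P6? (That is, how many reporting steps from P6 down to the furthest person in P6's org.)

1

The longest chain under P6 runs P6 → P5, which is 1 level below P6.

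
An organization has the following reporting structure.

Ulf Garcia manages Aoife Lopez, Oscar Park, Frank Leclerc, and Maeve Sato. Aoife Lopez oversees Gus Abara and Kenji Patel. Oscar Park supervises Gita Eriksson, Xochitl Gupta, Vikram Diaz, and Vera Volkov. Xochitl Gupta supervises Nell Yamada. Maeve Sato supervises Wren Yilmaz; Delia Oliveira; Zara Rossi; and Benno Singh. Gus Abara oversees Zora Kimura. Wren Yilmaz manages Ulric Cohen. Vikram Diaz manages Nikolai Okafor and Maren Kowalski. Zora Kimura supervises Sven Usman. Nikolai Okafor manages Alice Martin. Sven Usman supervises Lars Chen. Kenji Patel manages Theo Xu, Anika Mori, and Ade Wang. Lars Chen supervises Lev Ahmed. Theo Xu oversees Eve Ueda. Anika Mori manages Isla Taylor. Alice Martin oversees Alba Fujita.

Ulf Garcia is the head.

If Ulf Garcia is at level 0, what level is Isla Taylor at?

4

Chain from Isla Taylor up to Ulf Garcia: Isla Taylor → Anika Mori → Kenji Patel → Aoife Lopez → Ulf Garcia. That is 4 steps up, so Isla Taylor is 4 levels below Ulf Garcia.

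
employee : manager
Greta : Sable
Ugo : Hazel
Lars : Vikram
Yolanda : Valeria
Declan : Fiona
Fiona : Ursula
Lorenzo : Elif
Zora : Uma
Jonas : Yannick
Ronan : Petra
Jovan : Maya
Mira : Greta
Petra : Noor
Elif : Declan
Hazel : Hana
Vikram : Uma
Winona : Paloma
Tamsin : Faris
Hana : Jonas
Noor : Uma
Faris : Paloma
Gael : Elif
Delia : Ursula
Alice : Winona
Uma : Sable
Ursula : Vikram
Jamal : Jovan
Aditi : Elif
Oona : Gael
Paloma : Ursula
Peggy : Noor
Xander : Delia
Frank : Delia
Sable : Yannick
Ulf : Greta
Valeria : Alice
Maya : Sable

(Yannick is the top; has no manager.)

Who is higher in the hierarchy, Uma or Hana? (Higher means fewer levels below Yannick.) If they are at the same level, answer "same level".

Both Uma and Hana are 2 levels below Yannick.

same level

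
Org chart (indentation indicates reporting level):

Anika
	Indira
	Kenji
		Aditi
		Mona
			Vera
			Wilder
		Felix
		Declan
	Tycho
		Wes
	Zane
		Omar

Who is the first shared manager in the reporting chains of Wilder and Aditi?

Wilder's chain of managers is Mona, Kenji, Anika. Aditi's chain of managers is Kenji, Anika. The first manager that appears in both chains is Kenji.

Kenji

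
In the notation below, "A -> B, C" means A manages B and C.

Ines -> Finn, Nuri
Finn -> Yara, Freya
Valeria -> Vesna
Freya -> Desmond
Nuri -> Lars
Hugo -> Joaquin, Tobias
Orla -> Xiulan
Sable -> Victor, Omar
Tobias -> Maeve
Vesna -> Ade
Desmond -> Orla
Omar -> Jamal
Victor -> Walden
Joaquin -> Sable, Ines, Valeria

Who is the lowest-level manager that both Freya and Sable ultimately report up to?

Joaquin

Freya's chain of managers is Finn, Ines, Joaquin, Hugo. Sable's chain of managers is Joaquin, Hugo. The first manager that appears in both chains is Joaquin.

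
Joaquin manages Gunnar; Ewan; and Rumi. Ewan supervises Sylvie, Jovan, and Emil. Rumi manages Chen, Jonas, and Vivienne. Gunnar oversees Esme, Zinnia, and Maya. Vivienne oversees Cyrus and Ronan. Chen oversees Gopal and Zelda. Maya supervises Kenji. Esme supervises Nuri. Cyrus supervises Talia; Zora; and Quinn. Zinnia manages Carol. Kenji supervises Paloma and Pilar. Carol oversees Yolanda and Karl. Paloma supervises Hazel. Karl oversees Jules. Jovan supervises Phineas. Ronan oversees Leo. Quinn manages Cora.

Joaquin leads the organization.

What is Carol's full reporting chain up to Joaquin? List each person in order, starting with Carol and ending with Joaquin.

Carol reports to Zinnia. Zinnia reports to Gunnar. Gunnar reports to Joaquin. Joaquin is at the top.

Carol -> Zinnia -> Gunnar -> Joaquin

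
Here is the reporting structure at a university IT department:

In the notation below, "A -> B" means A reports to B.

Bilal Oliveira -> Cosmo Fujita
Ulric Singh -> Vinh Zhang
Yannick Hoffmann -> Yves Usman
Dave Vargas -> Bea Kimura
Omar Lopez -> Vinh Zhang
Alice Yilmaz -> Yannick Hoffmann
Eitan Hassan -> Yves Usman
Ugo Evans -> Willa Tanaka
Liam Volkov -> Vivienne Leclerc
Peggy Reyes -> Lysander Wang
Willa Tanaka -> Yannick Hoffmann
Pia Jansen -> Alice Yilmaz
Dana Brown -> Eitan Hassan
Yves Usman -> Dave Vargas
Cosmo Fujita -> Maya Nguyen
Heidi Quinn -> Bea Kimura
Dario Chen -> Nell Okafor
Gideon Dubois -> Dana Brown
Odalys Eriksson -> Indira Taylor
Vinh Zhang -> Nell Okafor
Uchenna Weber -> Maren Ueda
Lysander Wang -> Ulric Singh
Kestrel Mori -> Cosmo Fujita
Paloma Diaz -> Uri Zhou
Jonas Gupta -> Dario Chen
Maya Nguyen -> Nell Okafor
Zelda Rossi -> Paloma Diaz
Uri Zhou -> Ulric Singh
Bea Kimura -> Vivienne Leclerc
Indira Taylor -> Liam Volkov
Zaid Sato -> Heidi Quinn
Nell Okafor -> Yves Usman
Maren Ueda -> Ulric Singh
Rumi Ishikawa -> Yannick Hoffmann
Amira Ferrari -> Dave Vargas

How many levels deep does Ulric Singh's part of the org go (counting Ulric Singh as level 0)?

3

The longest chain under Ulric Singh runs Ulric Singh → Uri Zhou → Paloma Diaz → Zelda Rossi, which is 3 levels below Ulric Singh.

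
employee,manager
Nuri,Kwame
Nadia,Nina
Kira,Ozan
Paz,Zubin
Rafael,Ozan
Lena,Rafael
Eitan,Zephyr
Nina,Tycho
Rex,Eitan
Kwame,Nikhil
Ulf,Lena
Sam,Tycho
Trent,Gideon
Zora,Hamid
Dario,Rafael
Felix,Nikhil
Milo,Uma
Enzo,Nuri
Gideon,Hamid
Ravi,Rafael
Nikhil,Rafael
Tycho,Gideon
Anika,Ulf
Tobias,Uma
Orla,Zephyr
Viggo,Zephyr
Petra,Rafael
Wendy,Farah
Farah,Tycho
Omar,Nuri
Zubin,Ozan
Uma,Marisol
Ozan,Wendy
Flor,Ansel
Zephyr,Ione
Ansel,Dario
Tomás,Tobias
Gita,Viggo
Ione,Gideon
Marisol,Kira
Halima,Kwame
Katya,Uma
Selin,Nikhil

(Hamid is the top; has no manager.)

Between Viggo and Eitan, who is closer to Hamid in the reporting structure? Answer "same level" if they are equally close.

Both Viggo and Eitan are 4 levels below Hamid.

same level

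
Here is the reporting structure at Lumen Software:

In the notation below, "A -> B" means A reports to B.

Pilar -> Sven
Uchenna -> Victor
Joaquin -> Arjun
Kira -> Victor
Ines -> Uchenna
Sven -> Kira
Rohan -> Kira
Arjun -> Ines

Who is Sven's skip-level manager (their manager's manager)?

Victor

Sven reports to Kira, and Kira reports to Victor. So Sven's skip-level manager is Victor.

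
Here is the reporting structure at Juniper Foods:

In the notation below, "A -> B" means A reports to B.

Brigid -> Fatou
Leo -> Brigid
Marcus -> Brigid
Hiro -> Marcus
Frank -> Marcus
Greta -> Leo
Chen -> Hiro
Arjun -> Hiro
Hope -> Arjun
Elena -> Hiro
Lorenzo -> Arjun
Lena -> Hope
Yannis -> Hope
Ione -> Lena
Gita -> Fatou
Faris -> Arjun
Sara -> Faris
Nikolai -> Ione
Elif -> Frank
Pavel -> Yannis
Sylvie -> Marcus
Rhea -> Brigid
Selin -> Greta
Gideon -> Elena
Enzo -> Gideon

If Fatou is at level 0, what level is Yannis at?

6

Chain from Yannis up to Fatou: Yannis → Hope → Arjun → Hiro → Marcus → Brigid → Fatou. That is 6 steps up, so Yannis is 6 levels below Fatou.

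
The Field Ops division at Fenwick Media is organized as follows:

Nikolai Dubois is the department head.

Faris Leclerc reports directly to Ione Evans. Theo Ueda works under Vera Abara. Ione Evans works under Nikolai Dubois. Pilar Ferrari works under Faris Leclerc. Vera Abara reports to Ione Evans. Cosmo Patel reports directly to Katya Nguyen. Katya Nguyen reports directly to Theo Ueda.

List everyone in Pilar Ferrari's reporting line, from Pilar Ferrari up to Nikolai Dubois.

Pilar Ferrari reports to Faris Leclerc. Faris Leclerc reports to Ione Evans. Ione Evans reports to Nikolai Dubois. Nikolai Dubois is at the top.

Pilar Ferrari -> Faris Leclerc -> Ione Evans -> Nikolai Dubois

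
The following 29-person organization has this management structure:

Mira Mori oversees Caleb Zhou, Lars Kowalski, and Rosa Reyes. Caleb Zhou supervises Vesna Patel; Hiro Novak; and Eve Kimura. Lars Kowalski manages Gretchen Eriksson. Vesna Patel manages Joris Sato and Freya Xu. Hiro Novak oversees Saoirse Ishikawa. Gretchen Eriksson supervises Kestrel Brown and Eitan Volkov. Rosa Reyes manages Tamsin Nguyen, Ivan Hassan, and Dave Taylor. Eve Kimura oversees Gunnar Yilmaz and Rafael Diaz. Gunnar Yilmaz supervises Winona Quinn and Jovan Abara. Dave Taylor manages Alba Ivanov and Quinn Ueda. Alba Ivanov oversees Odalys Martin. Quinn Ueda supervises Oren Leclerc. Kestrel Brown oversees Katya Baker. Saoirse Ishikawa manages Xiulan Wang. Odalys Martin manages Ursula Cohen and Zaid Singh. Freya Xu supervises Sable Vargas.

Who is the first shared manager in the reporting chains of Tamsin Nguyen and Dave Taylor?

Rosa Reyes

Tamsin Nguyen's chain of managers is Rosa Reyes, Mira Mori. Dave Taylor's chain of managers is Rosa Reyes, Mira Mori. The first manager that appears in both chains is Rosa Reyes.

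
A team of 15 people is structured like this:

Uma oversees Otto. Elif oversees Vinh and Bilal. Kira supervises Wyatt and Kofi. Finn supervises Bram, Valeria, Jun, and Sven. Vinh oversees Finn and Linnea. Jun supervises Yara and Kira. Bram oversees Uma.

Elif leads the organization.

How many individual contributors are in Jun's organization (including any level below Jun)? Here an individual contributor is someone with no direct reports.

The people in Jun's organization with no one reporting to them are Yara, Kofi, Wyatt. That is 3.

3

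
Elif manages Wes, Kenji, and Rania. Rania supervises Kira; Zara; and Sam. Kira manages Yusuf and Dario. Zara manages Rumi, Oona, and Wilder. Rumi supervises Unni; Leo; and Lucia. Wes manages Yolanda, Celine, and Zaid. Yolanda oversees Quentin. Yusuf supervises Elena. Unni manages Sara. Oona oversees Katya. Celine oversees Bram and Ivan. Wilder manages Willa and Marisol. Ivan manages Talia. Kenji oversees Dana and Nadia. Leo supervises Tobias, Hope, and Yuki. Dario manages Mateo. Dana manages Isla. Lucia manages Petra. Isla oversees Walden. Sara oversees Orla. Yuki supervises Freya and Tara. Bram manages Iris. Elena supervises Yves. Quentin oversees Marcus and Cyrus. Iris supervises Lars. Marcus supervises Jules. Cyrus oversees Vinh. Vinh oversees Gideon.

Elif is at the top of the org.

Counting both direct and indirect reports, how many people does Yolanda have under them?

6

Yolanda directly manages Quentin. Under Quentin: Cyrus, Vinh, Gideon, Marcus, Jules (5). That's 6 in total.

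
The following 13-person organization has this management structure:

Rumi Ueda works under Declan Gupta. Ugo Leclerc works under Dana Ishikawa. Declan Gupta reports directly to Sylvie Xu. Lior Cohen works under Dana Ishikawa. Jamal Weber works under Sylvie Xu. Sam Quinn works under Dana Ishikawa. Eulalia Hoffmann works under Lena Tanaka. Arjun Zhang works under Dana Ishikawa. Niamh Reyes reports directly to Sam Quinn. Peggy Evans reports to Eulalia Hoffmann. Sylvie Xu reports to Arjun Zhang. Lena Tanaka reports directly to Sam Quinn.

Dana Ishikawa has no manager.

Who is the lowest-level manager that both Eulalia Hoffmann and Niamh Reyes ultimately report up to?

Eulalia Hoffmann's chain of managers is Lena Tanaka, Sam Quinn, Dana Ishikawa. Niamh Reyes's chain of managers is Sam Quinn, Dana Ishikawa. The first manager that appears in both chains is Sam Quinn.

Sam Quinn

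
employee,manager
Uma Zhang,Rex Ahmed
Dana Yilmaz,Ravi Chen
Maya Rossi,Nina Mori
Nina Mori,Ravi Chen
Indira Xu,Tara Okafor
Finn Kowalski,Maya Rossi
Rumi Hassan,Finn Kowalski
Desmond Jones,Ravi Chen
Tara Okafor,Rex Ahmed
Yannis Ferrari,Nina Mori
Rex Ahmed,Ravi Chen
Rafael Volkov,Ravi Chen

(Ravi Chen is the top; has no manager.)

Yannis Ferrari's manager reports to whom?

Yannis Ferrari reports to Nina Mori, and Nina Mori reports to Ravi Chen. So Yannis Ferrari's skip-level manager is Ravi Chen.

Ravi Chen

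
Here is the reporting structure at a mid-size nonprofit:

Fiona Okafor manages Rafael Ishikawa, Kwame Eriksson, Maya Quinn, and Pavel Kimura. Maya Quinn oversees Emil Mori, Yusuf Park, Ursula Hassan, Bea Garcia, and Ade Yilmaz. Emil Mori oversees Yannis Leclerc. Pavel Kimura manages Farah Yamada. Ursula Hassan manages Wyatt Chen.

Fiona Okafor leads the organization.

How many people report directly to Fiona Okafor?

4

Fiona Okafor directly manages Maya Quinn, Pavel Kimura, Kwame Eriksson, Rafael Ishikawa. That is 4 direct reports.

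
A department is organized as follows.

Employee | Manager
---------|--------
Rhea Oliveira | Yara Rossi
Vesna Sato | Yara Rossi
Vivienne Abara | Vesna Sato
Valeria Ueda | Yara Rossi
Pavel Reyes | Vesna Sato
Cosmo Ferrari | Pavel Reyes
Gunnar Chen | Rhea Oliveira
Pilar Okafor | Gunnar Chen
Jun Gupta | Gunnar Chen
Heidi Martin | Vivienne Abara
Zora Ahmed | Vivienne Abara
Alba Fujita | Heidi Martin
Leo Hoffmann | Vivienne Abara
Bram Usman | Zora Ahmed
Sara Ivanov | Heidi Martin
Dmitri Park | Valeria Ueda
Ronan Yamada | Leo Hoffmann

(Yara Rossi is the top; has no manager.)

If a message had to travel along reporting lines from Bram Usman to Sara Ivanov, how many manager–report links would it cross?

4

Bram Usman is 2 levels below Vivienne Abara, and Sara Ivanov is 2 levels below Vivienne Abara (their lowest common manager). The shortest path runs up from Bram Usman to Vivienne Abara and back down to Sara Ivanov: 2 + 2 = 4 links.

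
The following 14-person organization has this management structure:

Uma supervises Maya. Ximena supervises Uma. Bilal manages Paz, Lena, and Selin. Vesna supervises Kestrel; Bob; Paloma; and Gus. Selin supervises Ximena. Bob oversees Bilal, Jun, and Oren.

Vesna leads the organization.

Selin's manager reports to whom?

Selin reports to Bilal, and Bilal reports to Bob. So Selin's skip-level manager is Bob.

Bob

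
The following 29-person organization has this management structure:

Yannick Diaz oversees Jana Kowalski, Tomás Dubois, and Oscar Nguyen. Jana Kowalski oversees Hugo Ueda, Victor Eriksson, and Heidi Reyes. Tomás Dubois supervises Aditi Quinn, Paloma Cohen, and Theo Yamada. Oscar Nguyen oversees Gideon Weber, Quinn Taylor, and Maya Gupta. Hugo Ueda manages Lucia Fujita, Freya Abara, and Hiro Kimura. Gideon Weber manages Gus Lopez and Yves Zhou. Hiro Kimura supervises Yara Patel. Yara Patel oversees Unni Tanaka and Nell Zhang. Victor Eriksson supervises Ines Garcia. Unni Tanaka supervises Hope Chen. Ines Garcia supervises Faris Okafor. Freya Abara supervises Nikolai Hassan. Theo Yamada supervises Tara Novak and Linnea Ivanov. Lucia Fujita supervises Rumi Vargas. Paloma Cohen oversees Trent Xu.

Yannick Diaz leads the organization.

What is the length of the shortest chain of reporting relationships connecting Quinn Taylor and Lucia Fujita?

Quinn Taylor is 2 levels below Yannick Diaz, and Lucia Fujita is 3 levels below Yannick Diaz (their lowest common manager). The shortest path runs up from Quinn Taylor to Yannick Diaz and back down to Lucia Fujita: 2 + 3 = 5 links.

5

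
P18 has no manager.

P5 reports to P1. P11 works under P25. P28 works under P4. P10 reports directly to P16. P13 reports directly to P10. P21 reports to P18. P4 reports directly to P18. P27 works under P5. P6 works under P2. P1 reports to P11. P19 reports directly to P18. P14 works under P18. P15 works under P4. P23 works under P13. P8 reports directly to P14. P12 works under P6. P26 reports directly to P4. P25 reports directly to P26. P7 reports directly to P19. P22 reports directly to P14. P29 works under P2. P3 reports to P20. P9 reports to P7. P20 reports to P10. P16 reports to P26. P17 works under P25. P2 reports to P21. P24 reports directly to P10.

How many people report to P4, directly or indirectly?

16

P4 directly manages P26, P15, P28. Under P26: P16, P10, P24, P13, P23, P20, P3, P25, P17, P11, P1, P5, P27 (13). P15 has no reports. P28 has no reports. So P4's organization is 3 direct reports plus everyone under them: 14 + 1 + 1 = 16.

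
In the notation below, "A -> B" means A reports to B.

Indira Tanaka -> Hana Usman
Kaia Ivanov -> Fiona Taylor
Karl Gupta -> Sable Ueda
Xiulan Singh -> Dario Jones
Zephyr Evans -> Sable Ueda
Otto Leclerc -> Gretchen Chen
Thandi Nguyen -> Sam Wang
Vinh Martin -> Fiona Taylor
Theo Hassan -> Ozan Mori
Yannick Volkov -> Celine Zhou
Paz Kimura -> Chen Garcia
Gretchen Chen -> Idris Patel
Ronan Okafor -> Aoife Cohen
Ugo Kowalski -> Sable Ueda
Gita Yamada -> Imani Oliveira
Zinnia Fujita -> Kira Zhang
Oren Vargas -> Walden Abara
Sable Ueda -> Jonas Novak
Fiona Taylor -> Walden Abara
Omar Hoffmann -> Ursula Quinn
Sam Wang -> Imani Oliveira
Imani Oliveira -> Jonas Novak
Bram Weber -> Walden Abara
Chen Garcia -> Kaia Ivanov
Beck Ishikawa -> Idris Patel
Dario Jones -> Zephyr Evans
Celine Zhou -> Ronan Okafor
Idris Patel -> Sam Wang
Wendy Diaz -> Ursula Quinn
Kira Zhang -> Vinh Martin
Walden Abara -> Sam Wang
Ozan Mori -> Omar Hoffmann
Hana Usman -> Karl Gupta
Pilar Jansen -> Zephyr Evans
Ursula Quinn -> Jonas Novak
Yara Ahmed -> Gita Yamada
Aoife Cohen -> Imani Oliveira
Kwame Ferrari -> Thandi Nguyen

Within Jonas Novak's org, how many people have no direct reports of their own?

The people in Jonas Novak's organization with no one reporting to them are Theo Hassan, Wendy Diaz, Xiulan Singh, Pilar Jansen, Ugo Kowalski, Indira Tanaka, Yannick Volkov, Yara Ahmed, Beck Ishikawa, Otto Leclerc, Kwame Ferrari, Bram Weber, Oren Vargas, Zinnia Fujita, Paz Kimura. That is 15.

15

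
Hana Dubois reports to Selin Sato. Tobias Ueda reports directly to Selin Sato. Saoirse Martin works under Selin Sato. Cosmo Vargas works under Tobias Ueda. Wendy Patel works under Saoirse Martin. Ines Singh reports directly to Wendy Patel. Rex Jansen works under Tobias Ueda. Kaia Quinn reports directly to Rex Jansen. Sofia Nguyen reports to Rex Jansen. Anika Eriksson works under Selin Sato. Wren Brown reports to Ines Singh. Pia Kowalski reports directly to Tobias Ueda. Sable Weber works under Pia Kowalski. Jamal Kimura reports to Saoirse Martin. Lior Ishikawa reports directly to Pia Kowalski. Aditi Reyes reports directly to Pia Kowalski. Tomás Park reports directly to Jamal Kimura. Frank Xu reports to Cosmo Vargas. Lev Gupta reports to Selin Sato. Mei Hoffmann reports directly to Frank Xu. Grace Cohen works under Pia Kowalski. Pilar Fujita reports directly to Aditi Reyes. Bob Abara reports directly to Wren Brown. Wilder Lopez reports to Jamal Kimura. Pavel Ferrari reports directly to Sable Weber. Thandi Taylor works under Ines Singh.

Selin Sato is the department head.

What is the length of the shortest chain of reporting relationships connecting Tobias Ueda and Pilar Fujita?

Pilar Fujita is in Tobias Ueda's organization: the chain from Pilar Fujita up to Tobias Ueda is Pilar Fujita → Aditi Reyes → Pia Kowalski → Tobias Ueda, which is 3 links.

3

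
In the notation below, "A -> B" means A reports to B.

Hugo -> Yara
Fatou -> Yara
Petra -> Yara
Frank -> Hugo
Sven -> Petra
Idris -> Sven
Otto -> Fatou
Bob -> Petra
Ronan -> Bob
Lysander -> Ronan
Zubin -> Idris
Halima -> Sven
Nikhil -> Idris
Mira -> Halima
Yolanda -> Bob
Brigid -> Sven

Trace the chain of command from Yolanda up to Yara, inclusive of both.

Yolanda -> Bob -> Petra -> Yara

Yolanda reports to Bob. Bob reports to Petra. Petra reports to Yara. Yara is at the top.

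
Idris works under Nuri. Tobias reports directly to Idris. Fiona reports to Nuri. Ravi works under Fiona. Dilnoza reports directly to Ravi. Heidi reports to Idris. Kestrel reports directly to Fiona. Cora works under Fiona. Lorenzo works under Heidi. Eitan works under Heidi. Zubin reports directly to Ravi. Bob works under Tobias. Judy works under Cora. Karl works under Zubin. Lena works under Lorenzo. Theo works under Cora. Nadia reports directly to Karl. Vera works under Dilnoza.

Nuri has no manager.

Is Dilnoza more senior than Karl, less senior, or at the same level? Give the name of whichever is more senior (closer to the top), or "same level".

Dilnoza

Dilnoza is 3 levels below Nuri; Karl is 4. Dilnoza is higher.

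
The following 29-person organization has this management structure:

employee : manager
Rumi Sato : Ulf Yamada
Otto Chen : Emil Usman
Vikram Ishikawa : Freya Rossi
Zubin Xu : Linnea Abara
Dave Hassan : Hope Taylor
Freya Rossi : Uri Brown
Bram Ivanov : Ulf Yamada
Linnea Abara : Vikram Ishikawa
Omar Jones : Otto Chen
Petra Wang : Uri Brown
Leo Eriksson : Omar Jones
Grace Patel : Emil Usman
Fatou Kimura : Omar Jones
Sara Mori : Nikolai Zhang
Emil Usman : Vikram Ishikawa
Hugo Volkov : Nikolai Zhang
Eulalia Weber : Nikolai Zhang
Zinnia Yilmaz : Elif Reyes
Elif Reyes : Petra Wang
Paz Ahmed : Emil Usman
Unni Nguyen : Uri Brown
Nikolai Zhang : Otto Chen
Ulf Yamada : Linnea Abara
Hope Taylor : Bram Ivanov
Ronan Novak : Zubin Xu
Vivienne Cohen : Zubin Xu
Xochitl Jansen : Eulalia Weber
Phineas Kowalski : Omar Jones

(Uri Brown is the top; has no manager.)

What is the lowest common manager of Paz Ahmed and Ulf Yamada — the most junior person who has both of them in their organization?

Paz Ahmed's chain of managers is Emil Usman, Vikram Ishikawa, Freya Rossi, Uri Brown. Ulf Yamada's chain of managers is Linnea Abara, Vikram Ishikawa, Freya Rossi, Uri Brown. The first manager that appears in both chains is Vikram Ishikawa.

Vikram Ishikawa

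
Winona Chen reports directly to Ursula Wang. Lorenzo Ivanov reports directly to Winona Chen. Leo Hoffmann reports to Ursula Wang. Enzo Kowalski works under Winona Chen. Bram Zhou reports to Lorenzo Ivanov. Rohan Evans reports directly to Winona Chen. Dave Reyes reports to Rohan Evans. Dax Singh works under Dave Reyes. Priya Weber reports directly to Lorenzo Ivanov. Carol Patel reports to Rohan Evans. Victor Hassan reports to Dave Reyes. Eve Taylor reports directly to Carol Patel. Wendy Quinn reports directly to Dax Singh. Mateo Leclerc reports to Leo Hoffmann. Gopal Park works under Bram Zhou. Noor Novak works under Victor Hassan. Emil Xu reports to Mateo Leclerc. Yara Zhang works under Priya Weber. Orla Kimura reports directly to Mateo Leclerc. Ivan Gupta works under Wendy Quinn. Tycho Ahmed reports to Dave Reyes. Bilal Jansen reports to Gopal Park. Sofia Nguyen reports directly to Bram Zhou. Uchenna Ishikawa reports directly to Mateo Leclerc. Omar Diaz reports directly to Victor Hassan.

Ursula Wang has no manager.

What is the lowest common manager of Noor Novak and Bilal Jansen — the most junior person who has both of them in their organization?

Noor Novak's chain of managers is Victor Hassan, Dave Reyes, Rohan Evans, Winona Chen, Ursula Wang. Bilal Jansen's chain of managers is Gopal Park, Bram Zhou, Lorenzo Ivanov, Winona Chen, Ursula Wang. The first manager that appears in both chains is Winona Chen.

Winona Chen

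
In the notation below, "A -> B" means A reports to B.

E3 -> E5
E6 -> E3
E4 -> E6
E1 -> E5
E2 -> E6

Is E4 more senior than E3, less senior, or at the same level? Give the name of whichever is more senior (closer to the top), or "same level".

E4 is 3 levels below E5; E3 is 1. E3 is higher.

E3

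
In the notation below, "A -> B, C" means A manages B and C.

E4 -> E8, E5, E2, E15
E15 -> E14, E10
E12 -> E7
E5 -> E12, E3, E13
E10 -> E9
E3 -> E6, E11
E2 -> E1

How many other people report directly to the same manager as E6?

1

E6 reports to E3. E3's other direct reports are E11 — 1 peer.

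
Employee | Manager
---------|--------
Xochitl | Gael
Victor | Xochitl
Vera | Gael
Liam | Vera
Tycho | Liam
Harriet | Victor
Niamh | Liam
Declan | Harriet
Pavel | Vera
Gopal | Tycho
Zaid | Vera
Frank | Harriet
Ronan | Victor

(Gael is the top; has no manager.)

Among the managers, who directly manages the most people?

Direct-report counts: Gael has 2; Vera has 3; Liam has 2; Tycho has 1; Xochitl has 1; Victor has 2; Harriet has 2. The largest is 3, held by Vera.

Vera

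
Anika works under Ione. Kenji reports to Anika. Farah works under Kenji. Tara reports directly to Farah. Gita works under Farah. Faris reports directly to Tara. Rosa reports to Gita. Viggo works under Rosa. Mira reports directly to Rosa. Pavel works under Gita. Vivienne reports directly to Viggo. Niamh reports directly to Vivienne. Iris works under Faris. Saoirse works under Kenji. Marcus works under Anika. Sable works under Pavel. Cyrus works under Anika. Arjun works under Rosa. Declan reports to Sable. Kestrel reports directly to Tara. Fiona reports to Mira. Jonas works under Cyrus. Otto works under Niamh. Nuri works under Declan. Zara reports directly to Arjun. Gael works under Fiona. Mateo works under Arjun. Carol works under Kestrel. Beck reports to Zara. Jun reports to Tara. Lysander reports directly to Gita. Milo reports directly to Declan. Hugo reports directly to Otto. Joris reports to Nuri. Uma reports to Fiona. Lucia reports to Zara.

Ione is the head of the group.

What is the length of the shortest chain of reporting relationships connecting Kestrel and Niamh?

7

Kestrel is 2 levels below Farah, and Niamh is 5 levels below Farah (their lowest common manager). The shortest path runs up from Kestrel to Farah and back down to Niamh: 2 + 5 = 7 links.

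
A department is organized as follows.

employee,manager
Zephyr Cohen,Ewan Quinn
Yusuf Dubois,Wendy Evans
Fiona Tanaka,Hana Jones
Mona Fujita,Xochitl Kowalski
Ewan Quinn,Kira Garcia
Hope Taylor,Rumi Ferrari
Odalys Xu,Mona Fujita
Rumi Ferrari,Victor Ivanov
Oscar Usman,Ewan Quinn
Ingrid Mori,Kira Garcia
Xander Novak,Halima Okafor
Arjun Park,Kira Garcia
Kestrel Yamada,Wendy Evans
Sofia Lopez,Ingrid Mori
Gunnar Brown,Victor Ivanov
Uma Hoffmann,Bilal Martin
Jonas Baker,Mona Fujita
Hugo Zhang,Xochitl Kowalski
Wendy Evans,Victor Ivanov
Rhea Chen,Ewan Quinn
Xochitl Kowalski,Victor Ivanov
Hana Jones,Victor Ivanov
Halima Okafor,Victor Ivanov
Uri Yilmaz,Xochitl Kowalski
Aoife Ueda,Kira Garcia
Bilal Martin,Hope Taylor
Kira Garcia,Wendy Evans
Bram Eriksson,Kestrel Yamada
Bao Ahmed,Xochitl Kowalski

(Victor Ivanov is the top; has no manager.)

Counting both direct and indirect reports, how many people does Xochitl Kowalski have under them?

6

Xochitl Kowalski directly manages Bao Ahmed, Mona Fujita, Uri Yilmaz, Hugo Zhang. Bao Ahmed has no reports. Under Mona Fujita: Jonas Baker, Odalys Xu (2). Uri Yilmaz has no reports. Hugo Zhang has no reports. So Xochitl Kowalski's organization is 4 direct reports plus everyone under them: 1 + 3 + 1 + 1 = 6.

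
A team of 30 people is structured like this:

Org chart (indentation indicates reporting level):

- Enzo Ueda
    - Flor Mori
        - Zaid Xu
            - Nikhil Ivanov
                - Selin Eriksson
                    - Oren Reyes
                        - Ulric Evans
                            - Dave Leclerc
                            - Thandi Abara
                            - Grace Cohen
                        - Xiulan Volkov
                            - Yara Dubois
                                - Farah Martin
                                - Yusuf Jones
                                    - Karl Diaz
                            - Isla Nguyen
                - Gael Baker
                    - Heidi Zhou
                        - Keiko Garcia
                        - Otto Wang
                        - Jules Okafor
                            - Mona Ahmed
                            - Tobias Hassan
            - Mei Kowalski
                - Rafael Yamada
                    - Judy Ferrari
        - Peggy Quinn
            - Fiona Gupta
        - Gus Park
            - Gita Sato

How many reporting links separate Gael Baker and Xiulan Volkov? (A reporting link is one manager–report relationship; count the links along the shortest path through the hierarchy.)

4

Gael Baker is 1 level below Nikhil Ivanov, and Xiulan Volkov is 3 levels below Nikhil Ivanov (their lowest common manager). The shortest path runs up from Gael Baker to Nikhil Ivanov and back down to Xiulan Volkov: 1 + 3 = 4 links.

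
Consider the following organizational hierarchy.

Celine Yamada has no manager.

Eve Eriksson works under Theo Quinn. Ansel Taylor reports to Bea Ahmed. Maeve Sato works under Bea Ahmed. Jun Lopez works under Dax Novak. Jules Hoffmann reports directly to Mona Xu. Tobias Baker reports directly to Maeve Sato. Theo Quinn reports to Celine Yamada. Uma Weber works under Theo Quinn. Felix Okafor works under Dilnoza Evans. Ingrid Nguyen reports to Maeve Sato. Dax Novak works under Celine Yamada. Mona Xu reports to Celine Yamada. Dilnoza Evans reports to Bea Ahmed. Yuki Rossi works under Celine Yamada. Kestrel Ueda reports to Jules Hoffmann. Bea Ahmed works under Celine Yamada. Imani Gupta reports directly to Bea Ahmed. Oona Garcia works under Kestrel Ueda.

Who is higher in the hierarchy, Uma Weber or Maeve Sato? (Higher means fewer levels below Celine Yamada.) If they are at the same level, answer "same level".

Both Uma Weber and Maeve Sato are 2 levels below Celine Yamada.

same level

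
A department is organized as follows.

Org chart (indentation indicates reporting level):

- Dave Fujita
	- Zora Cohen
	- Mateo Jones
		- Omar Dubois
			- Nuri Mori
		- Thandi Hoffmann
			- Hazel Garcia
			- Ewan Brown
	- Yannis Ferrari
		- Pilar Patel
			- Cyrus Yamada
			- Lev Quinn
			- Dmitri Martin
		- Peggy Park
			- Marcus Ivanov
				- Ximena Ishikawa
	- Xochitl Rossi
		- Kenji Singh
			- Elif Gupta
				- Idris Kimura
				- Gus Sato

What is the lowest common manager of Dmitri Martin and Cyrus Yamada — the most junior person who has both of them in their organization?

Dmitri Martin's chain of managers is Pilar Patel, Yannis Ferrari, Dave Fujita. Cyrus Yamada's chain of managers is Pilar Patel, Yannis Ferrari, Dave Fujita. The first manager that appears in both chains is Pilar Patel.

Pilar Patel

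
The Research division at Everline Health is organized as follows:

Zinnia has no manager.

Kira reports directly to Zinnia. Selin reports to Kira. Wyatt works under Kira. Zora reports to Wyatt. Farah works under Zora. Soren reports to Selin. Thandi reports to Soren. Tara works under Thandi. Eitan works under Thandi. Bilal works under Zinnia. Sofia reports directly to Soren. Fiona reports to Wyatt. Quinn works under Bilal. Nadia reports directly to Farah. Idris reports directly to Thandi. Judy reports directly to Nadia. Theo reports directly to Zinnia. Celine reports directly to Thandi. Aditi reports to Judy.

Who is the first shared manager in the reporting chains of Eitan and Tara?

Thandi

Eitan's chain of managers is Thandi, Soren, Selin, Kira, Zinnia. Tara's chain of managers is Thandi, Soren, Selin, Kira, Zinnia. The first manager that appears in both chains is Thandi.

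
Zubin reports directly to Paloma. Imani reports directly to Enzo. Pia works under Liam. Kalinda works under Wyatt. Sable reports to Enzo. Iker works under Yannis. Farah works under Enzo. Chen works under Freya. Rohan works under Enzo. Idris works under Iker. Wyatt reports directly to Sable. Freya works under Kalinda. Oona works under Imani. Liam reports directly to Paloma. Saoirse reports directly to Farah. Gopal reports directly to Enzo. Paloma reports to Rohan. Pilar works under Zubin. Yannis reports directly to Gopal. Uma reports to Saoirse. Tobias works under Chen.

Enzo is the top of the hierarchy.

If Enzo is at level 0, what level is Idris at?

4

Chain from Idris up to Enzo: Idris → Iker → Yannis → Gopal → Enzo. That is 4 steps up, so Idris is 4 levels below Enzo.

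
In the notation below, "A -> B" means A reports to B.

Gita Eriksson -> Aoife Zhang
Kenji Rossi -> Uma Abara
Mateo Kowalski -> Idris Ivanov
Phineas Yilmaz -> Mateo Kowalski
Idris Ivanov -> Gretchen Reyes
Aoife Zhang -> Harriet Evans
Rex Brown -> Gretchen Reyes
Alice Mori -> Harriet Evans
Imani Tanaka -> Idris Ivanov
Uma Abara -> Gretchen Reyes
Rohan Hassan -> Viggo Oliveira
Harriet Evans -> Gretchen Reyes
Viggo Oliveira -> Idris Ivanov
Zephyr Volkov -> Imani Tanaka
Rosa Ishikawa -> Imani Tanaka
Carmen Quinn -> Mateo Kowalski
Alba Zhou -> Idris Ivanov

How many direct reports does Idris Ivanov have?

Idris Ivanov directly manages Viggo Oliveira, Imani Tanaka, Mateo Kowalski, Alba Zhou. That is 4 direct reports.

4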